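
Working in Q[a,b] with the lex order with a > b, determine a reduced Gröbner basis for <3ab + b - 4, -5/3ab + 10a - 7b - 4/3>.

f_1 = 3ab + b - 4, LT = ab.
f_2 = -5/3ab + 10a - 7b - 4/3, LT = ab.

S(f_1,f_2): lcm = ab. S = 6a - 58/15b - 32/15.
  leading term a: no divisor's leading term divides it; move 6a to the remainder.
  leading term b: no divisor's leading term divides it; move -58/15b to the remainder.
  leading term 1: no divisor's leading term divides it; move -32/15 to the remainder.
  remainder 6a - 58/15b - 32/15 ≠ 0; add g_3 = 6a - 58/15b - 32/15 to the basis.

S(f_1,g_3): lcm = ab. S = 29/45b^2 + 31/45b - 4/3.
  leading term b^2: no divisor's leading term divides it; move 29/45b^2 to the remainder.
  leading term b: no divisor's leading term divides it; move 31/45b to the remainder.
  leading term 1: no divisor's leading term divides it; move -4/3 to the remainder.
  remainder 29/45b^2 + 31/45b - 4/3 ≠ 0; add g_4 = 29/45b^2 + 31/45b - 4/3 to the basis.

The other S-polynomials (S(f_2,g_3), S(f_1,g_4), S(f_2,g_4), S(g_3,g_4)) all reduce to 0 modulo the current basis, so we have a Gröbner basis.
Inter-reduce: drop elements whose leading term is divisible by another's, tail-reduce, and make monic.

G = {a - 29/45b - 16/45, b^2 + 31/29b - 60/29}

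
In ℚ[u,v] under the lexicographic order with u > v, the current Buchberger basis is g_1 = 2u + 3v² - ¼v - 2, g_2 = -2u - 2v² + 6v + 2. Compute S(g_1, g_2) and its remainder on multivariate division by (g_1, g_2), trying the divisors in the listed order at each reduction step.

S(g_1, g_2) = ½v² + 23/8v; remainder on division = ½v² + 23/8v.

lcm(LM(g_1), LM(g_2)) = u.
S = (lcm/LT(g_1))·g_1 − (lcm/LT(g_2))·g_2 = ½v² + 23/8v.
Reduce S modulo (g_1, g_2) in that order:
  leading term v²: no divisor's leading term divides it; move ½v² to the remainder.
  leading term v: no divisor's leading term divides it; move 23/8v to the remainder.
The remainder ½v² + 23/8v is nonzero, so it would be added as the next basis element.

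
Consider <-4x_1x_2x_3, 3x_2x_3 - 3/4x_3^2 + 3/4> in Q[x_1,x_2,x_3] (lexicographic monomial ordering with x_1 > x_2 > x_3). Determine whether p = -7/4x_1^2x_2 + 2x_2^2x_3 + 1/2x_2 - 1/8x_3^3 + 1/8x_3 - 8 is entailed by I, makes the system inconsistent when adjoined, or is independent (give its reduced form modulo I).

Adjoining -7/4x_1^2x_2 + 2x_2^2x_3 + 1/2x_2 - 1/8x_3^3 + 1/8x_3 - 8 makes the ideal the whole ring: the system is inconsistent.

First compute the reduced Gröbner basis of I by Buchberger's algorithm.
f_1 = -4x_1x_2x_3, LT = x_1x_2x_3.
f_2 = 3x_2x_3 - 3/4x_3^2 + 3/4, LT = x_2x_3.

S(f_1,f_2): lcm = x_1x_2x_3. S = 1/4x_1x_3^2 - 1/4x_1.
  leading term x_1x_3^2: no divisor's leading term divides it; move 1/4x_1x_3^2 to the remainder.
  leading term x_1: no divisor's leading term divides it; move -1/4x_1 to the remainder.
  remainder 1/4x_1x_3^2 - 1/4x_1 ≠ 0; add h_3 = 1/4x_1x_3^2 - 1/4x_1 to the basis.

S(f_1,h_3): lcm = x_1x_2x_3^2. S = x_1x_2.
  leading term x_1x_2: no divisor's leading term divides it; move x_1x_2 to the remainder.
  remainder x_1x_2 ≠ 0; add h_4 = x_1x_2 to the basis.

The other S-polynomials (S(f_2,h_3), S(f_1,h_4), S(f_2,h_4), S(h_3,h_4)) all reduce to 0 modulo the current basis, so we have a Gröbner basis.
Inter-reduce: drop elements whose leading term is divisible by another's, tail-reduce, and make monic.
Reduced Gröbner basis: {x_1x_2, x_1x_3^2 - x_1, x_2x_3 - 1/4x_3^2 + 1/4}.
Label its elements g_1 = x_1x_2, g_2 = x_1x_3^2 - x_1, g_3 = x_2x_3 - 1/4x_3^2 + 1/4.

Reduce p = -7/4x_1^2x_2 + 2x_2^2x_3 + 1/2x_2 - 1/8x_3^3 + 1/8x_3 - 8 modulo G:
  leading term x_1^2x_2: subtract (-7/4x_1)·g_1 from -7/4x_1^2x_2 + 2x_2^2x_3 + 1/2x_2 - 1/8x_3^3 + 1/8x_3 - 8 → 2x_2^2x_3 + 1/2x_2 - 1/8x_3^3 + 1/8x_3 - 8
  leading term x_2^2x_3: subtract (2x_2)·g_3 from 2x_2^2x_3 + 1/2x_2 - 1/8x_3^3 + 1/8x_3 - 8 → 1/2x_2x_3^2 - 1/8x_3^3 + 1/8x_3 - 8
  leading term x_2x_3^2: subtract (1/2x_3)·g_3 from 1/2x_2x_3^2 - 1/8x_3^3 + 1/8x_3 - 8 → -8
  leading term 1: no divisor's leading term divides it; move -8 to the remainder.
  normal form = -8.
The normal form is nonzero, so p ∉ I. Since p minus its normal form lies in I, I + (p) = I + (r) where r = -8; decide whether this ideal is the whole ring.
Here r = -8 is a nonzero constant, hence a unit: 1 ∈ I + (p), the Gröbner basis of I + (p) is {1}, and the enlarged system has no common solution — adjoining p is inconsistent.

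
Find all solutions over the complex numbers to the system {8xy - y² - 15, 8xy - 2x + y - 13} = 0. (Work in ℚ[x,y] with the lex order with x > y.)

{(2, 1), (-35/64 + 3*sqrt(191)*I/64, -7/8 - sqrt(191)*I/8), (-35/64 - 3*sqrt(191)*I/64, -7/8 + sqrt(191)*I/8)}

Compute a lex Gröbner basis by Buchberger's algorithm.
f_1 = 8xy - y² - 15, LT = xy.
f_2 = 8xy - 2x + y - 13, LT = xy.

S(f_1,f_2): lcm = xy. S = ¼x - ⅛y² - ⅛y - ¼.
  leading term x: no divisor's leading term divides it; move ¼x to the remainder.
  leading term y²: no divisor's leading term divides it; move -⅛y² to the remainder.
  leading term y: no divisor's leading term divides it; move -⅛y to the remainder.
  leading term 1: no divisor's leading term divides it; move -¼ to the remainder.
  remainder ¼x - ⅛y² - ⅛y - ¼ ≠ 0; add h_3 = ¼x - ⅛y² - ⅛y - ¼ to the basis.

S(f_1,h_3): lcm = xy. S = ½y³ + ⅜y² + y - 15/8.
  leading term y³: no divisor's leading term divides it; move ½y³ to the remainder.
  leading term y²: no divisor's leading term divides it; move ⅜y² to the remainder.
  leading term y: no divisor's leading term divides it; move y to the remainder.
  leading term 1: no divisor's leading term divides it; move -15/8 to the remainder.
  remainder ½y³ + ⅜y² + y - 15/8 ≠ 0; add h_4 = ½y³ + ⅜y² + y - 15/8 to the basis.

The other S-polynomials (S(f_2,h_3), S(f_1,h_4), S(f_2,h_4), S(h_3,h_4)) all reduce to 0 modulo the current basis, so we have a Gröbner basis.
Inter-reduce: drop elements whose leading term is divisible by another's, tail-reduce, and make monic.
Reduced Gröbner basis: {x - ½y² - ½y - 1, y³ + ¾y² + 2y - 15/4}.

From the last basis element, y³ + ¾y² + 2y - 15/4 = 0, so y takes values in {1, -7/8 - sqrt(191)*I/8, -7/8 + sqrt(191)*I/8}. Each choice, substituted upward through the basis, yields the corresponding point(s) of the solution set.
  y = 1: the earlier basis element becomes x - 2 = 0, giving x = 2 — point (2, 1).
  y = -7/8 - sqrt(191)*I/8: the earlier basis element becomes x + 35/64 - 3*sqrt(191)*I/64 = 0, giving x = -35/64 + 3*sqrt(191)*I/64 — point (-35/64 + 3*sqrt(191)*I/64, -7/8 - sqrt(191)*I/8).
  y = -7/8 + sqrt(191)*I/8: the earlier basis element becomes x + 35/64 + 3*sqrt(191)*I/64 = 0, giving x = -35/64 - 3*sqrt(191)*I/64 — point (-35/64 - 3*sqrt(191)*I/64, -7/8 + sqrt(191)*I/8).
Each listed point satisfies every original equation (direct substitution).
This is the nonlinear analogue of row-reducing a linear system.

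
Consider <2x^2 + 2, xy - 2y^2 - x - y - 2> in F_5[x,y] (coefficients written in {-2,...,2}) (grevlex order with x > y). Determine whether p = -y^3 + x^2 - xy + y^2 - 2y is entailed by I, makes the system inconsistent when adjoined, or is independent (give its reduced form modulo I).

First compute the reduced Gröbner basis of I by Buchberger's algorithm.
f_1 = 2x^2 + 2, LT = x^2.
f_2 = xy - 2y^2 - x - y - 2, LT = xy.

S(f_1,f_2): lcm = x^2y. S = 2xy^2 + x^2 + xy + 2x + y.
  leading term xy^2: subtract (2y)·f_2 from 2xy^2 + x^2 + xy + 2x + y → -y^3 + x^2 - 2xy + 2y^2 + 2x
  leading term y^3: no divisor's leading term divides it; move -y^3 to the remainder.
  leading term x^2: subtract (-2)·f_1 from x^2 - 2xy + 2y^2 + 2x → -2xy + 2y^2 + 2x - 1
  leading term xy: subtract (-2)·f_2 from -2xy + 2y^2 + 2x - 1 → -2y^2 - 2y
  leading term y^2: no divisor's leading term divides it; move -2y^2 to the remainder.
  leading term y: no divisor's leading term divides it; move -2y to the remainder.
  remainder -y^3 - 2y^2 - 2y ≠ 0; add h_3 = -y^3 - 2y^2 - 2y to the basis.

S(f_1,h_3): leading monomials are coprime, so the S-polynomial reduces to 0 (Buchberger's first criterion).
S(f_2,h_3): lcm = xy^3. S = -2y^4 + 2xy^2 - y^3 - 2xy - 2y^2.
  leading term y^4: subtract (2y)·h_3 from -2y^4 + 2xy^2 - y^3 - 2xy - 2y^2 → 2xy^2 - 2y^3 - 2xy + 2y^2
  leading term xy^2: subtract (2y)·f_2 from 2xy^2 - 2y^3 - 2xy + 2y^2 → 2y^3 - y^2 - y
  leading term y^3: subtract (-2)·h_3 from 2y^3 - y^2 - y → 0
  remainder 0.

Every S-polynomial of the final basis reduces to 0, so we have a Gröbner basis.
Inter-reduce: drop elements whose leading term is divisible by another's, tail-reduce, and make monic.
Reduced Gröbner basis: {y^3 + 2y^2 + 2y, x^2 + 1, xy - 2y^2 - x - y - 2}.
Label its elements g_1 = y^3 + 2y^2 + 2y, g_2 = x^2 + 1, g_3 = xy - 2y^2 - x - y - 2.

Reduce p = -y^3 + x^2 - xy + y^2 - 2y modulo G:
  leading term y^3: subtract (-1)·g_1 from -y^3 + x^2 - xy + y^2 - 2y → x^2 - xy - 2y^2
  leading term x^2: subtract (1)·g_2 from x^2 - xy - 2y^2 → -xy - 2y^2 - 1
  leading term xy: subtract (-1)·g_3 from -xy - 2y^2 - 1 → y^2 - x - y + 2
  leading term y^2: no divisor's leading term divides it; move y^2 to the remainder.
  leading term x: no divisor's leading term divides it; move -x to the remainder.
  leading term y: no divisor's leading term divides it; move -y to the remainder.
  leading term 1: no divisor's leading term divides it; move 2 to the remainder.
  normal form = y^2 - x - y + 2.
The normal form is nonzero, so p ∉ I. Since p minus its normal form lies in I, I + (p) = I + (r) where r = y^2 - x - y + 2; decide whether this ideal is the whole ring.
Run Buchberger on G together with r (pairs among the g_i already reduce to 0 since G is a Gröbner basis):
g_1 = y^3 + 2y^2 + 2y, LT = y^3.
g_2 = x^2 + 1, LT = x^2.
g_3 = xy - 2y^2 - x - y - 2, LT = xy.
r = y^2 - x - y + 2, LT = y^2.

S(g_1,g_2): leading monomials are coprime, so the S-polynomial reduces to 0 (Buchberger's first criterion).
S(g_1,g_3): lcm = xy^3. S = 2y^4 - 2xy^2 + y^3 + 2xy + 2y^2.
  leading term y^4: subtract (2y)·g_1 from 2y^4 - 2xy^2 + y^3 + 2xy + 2y^2 → -2xy^2 + 2y^3 + 2xy - 2y^2
  leading term xy^2: subtract (-2y)·g_3 from -2xy^2 + 2y^3 + 2xy - 2y^2 → -2y^3 + y^2 + y
  leading term y^3: subtract (-2)·g_1 from -2y^3 + y^2 + y → 0
  remainder 0.

S(g_1,r): lcm = y^3. S = xy - 2y^2.
  leading term xy: subtract (1)·g_3 from xy - 2y^2 → x + y + 2
  leading term x: no divisor's leading term divides it; move x to the remainder.
  leading term y: no divisor's leading term divides it; move y to the remainder.
  leading term 1: no divisor's leading term divides it; move 2 to the remainder.
  remainder x + y + 2 ≠ 0; add m_5 = x + y + 2 to the basis.

S(g_2,g_3): lcm = x^2y. S = 2xy^2 + x^2 + xy + 2x + y.
  leading term xy^2: subtract (2y)·g_3 from 2xy^2 + x^2 + xy + 2x + y → -y^3 + x^2 - 2xy + 2y^2 + 2x
  leading term y^3: subtract (-1)·g_1 from -y^3 + x^2 - 2xy + 2y^2 + 2x → x^2 - 2xy - y^2 + 2x + 2y
  leading term x^2: subtract (1)·g_2 from x^2 - 2xy - y^2 + 2x + 2y → -2xy - y^2 + 2x + 2y - 1
  leading term xy: subtract (-2)·g_3 from -2xy - y^2 + 2x + 2y - 1 → 0
  remainder 0.

S(g_2,r): leading monomials are coprime, so the S-polynomial reduces to 0 (Buchberger's first criterion).
S(g_3,r): lcm = xy^2. S = -2y^3 + x^2 - y^2 - 2x - 2y.
  leading term y^3: subtract (-2)·g_1 from -2y^3 + x^2 - y^2 - 2x - 2y → x^2 - 2y^2 - 2x + 2y
  leading term x^2: subtract (1)·g_2 from x^2 - 2y^2 - 2x + 2y → -2y^2 - 2x + 2y - 1
  leading term y^2: subtract (-2)·r from -2y^2 - 2x + 2y - 1 → x - 2
  leading term x: subtract (1)·m_5 from x - 2 → -y + 1
  leading term y: no divisor's leading term divides it; move -y to the remainder.
  leading term 1: no divisor's leading term divides it; move 1 to the remainder.
  remainder -y + 1 ≠ 0; add m_6 = -y + 1 to the basis.

S(g_1,m_5): leading monomials are coprime, so the S-polynomial reduces to 0 (Buchberger's first criterion).
S(g_2,m_5): lcm = x^2. S = -xy - 2x + 1.
  leading term xy: subtract (-1)·g_3 from -xy - 2x + 1 → -2y^2 + 2x - y - 1
  leading term y^2: subtract (-2)·r from -2y^2 + 2x - y - 1 → 2y - 2
  leading term y: subtract (-2)·m_6 from 2y - 2 → 0
  remainder 0.

S(g_3,m_5): lcm = xy. S = 2y^2 - x + 2y - 2.
  leading term y^2: subtract (2)·r from 2y^2 - x + 2y - 2 → x - y - 1
  leading term x: subtract (1)·m_5 from x - y - 1 → -2y + 2
  leading term y: subtract (2)·m_6 from -2y + 2 → 0
  remainder 0.

S(r,m_5): leading monomials are coprime, so the S-polynomial reduces to 0 (Buchberger's first criterion).
S(g_1,m_6): lcm = y^3. S = -2y^2 + 2y.
  leading term y^2: subtract (-2)·r from -2y^2 + 2y → -2x - 1
  leading term x: subtract (-2)·m_5 from -2x - 1 → 2y - 2
  leading term y: subtract (-2)·m_6 from 2y - 2 → 0
  remainder 0.

S(g_2,m_6): leading monomials are coprime, so the S-polynomial reduces to 0 (Buchberger's first criterion).
S(g_3,m_6): lcm = xy. S = -2y^2 - y - 2.
  leading term y^2: subtract (-2)·r from -2y^2 - y - 2 → -2x + 2y + 2
  leading term x: subtract (-2)·m_5 from -2x + 2y + 2 → -y + 1
  leading term y: subtract (1)·m_6 from -y + 1 → 0
  remainder 0.

S(r,m_6): lcm = y^2. S = -x + 2.
  leading term x: subtract (-1)·m_5 from -x + 2 → y - 1
  leading term y: subtract (-1)·m_6 from y - 1 → 0
  remainder 0.

S(m_5,m_6): leading monomials are coprime, so the S-polynomial reduces to 0 (Buchberger's first criterion).
Every S-polynomial of the final basis reduces to 0, so we have a Gröbner basis.
Inter-reduce: drop elements whose leading term is divisible by another's, tail-reduce, and make monic.
Reduced Gröbner basis: {x - 2, y - 1}.
The reduced Gröbner basis of I + (p) is {x - 2, y - 1} ≠ {1}, a proper ideal, so the enlarged system stays consistent: p is independent of I, with normal form y^2 - x - y + 2.

Ideal membership is decidable via reduction modulo a Gröbner basis.

-y^3 + x^2 - xy + y^2 - 2y is independent of I; its normal form modulo I is y^2 - x - y + 2.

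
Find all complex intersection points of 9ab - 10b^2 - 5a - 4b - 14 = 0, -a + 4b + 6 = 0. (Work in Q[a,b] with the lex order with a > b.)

Compute a lex Gröbner basis by Buchberger's algorithm.
f_1 = 9ab - 5a - 10b^2 - 4b - 14, LT = ab.
f_2 = -a + 4b + 6, LT = a.

S(f_1,f_2): lcm = ab. S = -5/9a + 26/9b^2 + 50/9b - 14/9.
  leading term a: subtract (5/9)·f_2 from -5/9a + 26/9b^2 + 50/9b - 14/9 → 26/9b^2 + 10/3b - 44/9
  leading term b^2: no divisor's leading term divides it; move 26/9b^2 to the remainder.
  leading term b: no divisor's leading term divides it; move 10/3b to the remainder.
  leading term 1: no divisor's leading term divides it; move -44/9 to the remainder.
  remainder 26/9b^2 + 10/3b - 44/9 ≠ 0; add h_3 = 26/9b^2 + 10/3b - 44/9 to the basis.

S(f_1,h_3): lcm = ab^2. S = -200/117ab + 22/13a - 10/9b^3 - 4/9b^2 - 14/9b.
  leading term ab: subtract (-200/1053)·f_1 from -200/117ab + 22/13a - 10/9b^3 - 4/9b^2 - 14/9b → 782/1053a - 10/9b^3 - 2468/1053b^2 - 2438/1053b - 2800/1053
  leading term a: subtract (-782/1053)·f_2 from 782/1053a - 10/9b^3 - 2468/1053b^2 - 2438/1053b - 2800/1053 → -10/9b^3 - 2468/1053b^2 + 230/351b + 1892/1053
  leading term b^3: subtract (-5/13b)·h_3 from -10/9b^3 - 2468/1053b^2 + 230/351b + 1892/1053 → -86/81b^2 - 430/351b + 1892/1053
  leading term b^2: subtract (-43/117)·h_3 from -86/81b^2 - 430/351b + 1892/1053 → 0
  remainder 0.

S(f_2,h_3): leading monomials are coprime, so the S-polynomial reduces to 0 (Buchberger's first criterion).
Every S-polynomial of the final basis reduces to 0, so we have a Gröbner basis.
Inter-reduce: drop elements whose leading term is divisible by another's, tail-reduce, and make monic.
Reduced Gröbner basis: {a - 4b - 6, b^2 + 15/13b - 22/13}.

The lex basis is triangular: the last element involves only b. Solving b^2 + 15/13b - 22/13 = 0 gives b ∈ {-2, 11/13}; substituting each value into the earlier elements determines the remaining variables.
  b = -2: the earlier basis element becomes a + 2 = 0, giving a = -2 — point (-2, -2).
  b = 11/13: the earlier basis element becomes a - 122/13 = 0, giving a = 122/13 — point (122/13, 11/13).

{(-2, -2), (122/13, 11/13)}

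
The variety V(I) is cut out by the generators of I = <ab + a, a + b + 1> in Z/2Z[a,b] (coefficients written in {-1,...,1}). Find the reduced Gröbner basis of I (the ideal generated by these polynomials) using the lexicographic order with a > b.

f_1 = ab + a, LT = ab.
f_2 = a + b + 1, LT = a.

S(f_1,f_2): lcm = ab. S = a + b^2 + b.
  leading term a: subtract (1)·f_2 from a + b^2 + b → b^2 + 1
  leading term b^2: no divisor's leading term divides it; move b^2 to the remainder.
  leading term 1: no divisor's leading term divides it; move 1 to the remainder.
  remainder b^2 + 1 ≠ 0; add g_3 = b^2 + 1 to the basis.

The other S-polynomials (S(f_1,g_3), S(f_2,g_3)) all reduce to 0 modulo the current basis, so we have a Gröbner basis.
Inter-reduce: drop elements whose leading term is divisible by another's, tail-reduce, and make monic.

G = {a + b + 1, b^2 + 1}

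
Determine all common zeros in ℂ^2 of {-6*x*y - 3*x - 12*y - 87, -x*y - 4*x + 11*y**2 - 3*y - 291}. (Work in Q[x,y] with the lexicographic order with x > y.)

Compute a lex Gröbner basis by Buchberger's algorithm.
f_1 = -6*x*y - 3*x - 12*y - 87, LT = x*y.
f_2 = -x*y - 4*x + 11*y**2 - 3*y - 291, LT = x*y.

S(f_1,f_2): lcm = x*y. S = -7/2*x + 11*y**2 - y - 553/2.
  reduce S modulo (f_1, f_2):
  remainder -7/2*x + 11*y**2 - y - 553/2 ≠ 0; add h_3 = -7/2*x + 11*y**2 - y - 553/2 to the basis.

S(f_1,h_3): lcm = x*y. S = 1/2*x + 22/7*y**3 - 2/7*y**2 - 77*y + 29/2.
  reduce S modulo (f_1, f_2, h_3):
  remainder 22/7*y**3 + 9/7*y**2 - 540/7*y - 25 ≠ 0; add h_4 = 22/7*y**3 + 9/7*y**2 - 540/7*y - 25 to the basis.

The other S-polynomials (S(f_2,h_3), S(f_1,h_4), S(f_2,h_4), S(h_3,h_4)) all reduce to 0 modulo the current basis, so we have a Gröbner basis.
Inter-reduce: drop elements whose leading term is divisible by another's, tail-reduce, and make monic.
Reduced Gröbner basis: {x - 22/7*y**2 + 2/7*y + 79, y**3 + 9/22*y**2 - 270/11*y - 175/22}.

A lex Gröbner basis eliminates variables successively. Here y**3 + 9/22*y**2 - 270/11*y - 175/22 depends only on y, with roots {-5, 101/44 - sqrt(13281)/44, 101/44 + sqrt(13281)/44}; lifting each root through the earlier basis elements recovers the full solutions.
  y = -5: the earlier basis element becomes x - 1 = 0, giving x = 1 — point (1, -5).
  y = 101/44 - sqrt(13281)/44: the earlier basis element becomes x + 9*sqrt(13281)/28 + 1163/28 = 0, giving x = -1163/28 - 9*sqrt(13281)/28 — point (-1163/28 - 9*sqrt(13281)/28, 101/44 - sqrt(13281)/44).
  y = 101/44 + sqrt(13281)/44: the earlier basis element becomes x - 9*sqrt(13281)/28 + 1163/28 = 0, giving x = -1163/28 + 9*sqrt(13281)/28 — point (-1163/28 + 9*sqrt(13281)/28, 101/44 + sqrt(13281)/44).
A lex Gröbner basis triangularizes the system, enabling back-substitution.

{(1, -5), (-1163/28 - 9*sqrt(13281)/28, 101/44 - sqrt(13281)/44), (-1163/28 + 9*sqrt(13281)/28, 101/44 + sqrt(13281)/44)}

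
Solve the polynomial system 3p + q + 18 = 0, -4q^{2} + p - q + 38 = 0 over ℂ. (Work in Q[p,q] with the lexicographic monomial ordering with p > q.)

Compute a lex Gröbner basis by Buchberger's algorithm.
f_1 = 3p + q + 18, LT = p.
f_2 = p - 4q^{2} - q + 38, LT = p.

S(f_1,f_2): lcm = p. S = 4q^{2} + \tfrac{4}{3}q - 32.
  reduce S modulo (f_1, f_2):
  remainder 4q^{2} + \tfrac{4}{3}q - 32 ≠ 0; add h_3 = 4q^{2} + \tfrac{4}{3}q - 32 to the basis.

The other S-polynomials (S(f_1,h_3), S(f_2,h_3)) all reduce to 0 modulo the current basis, so we have a Gröbner basis.
Inter-reduce: drop elements whose leading term is divisible by another's, tail-reduce, and make monic.
Reduced Gröbner basis: {p + \tfrac{1}{3}q + 6, q^{2} + \tfrac{1}{3}q - 8}.

From the last basis element, q^{2} + \tfrac{1}{3}q - 8 = 0, so q takes values in {-3, 8/3}. Each choice, substituted upward through the basis, yields the corresponding point(s) of the solution set.
  q = -3: the earlier basis element becomes p + 5 = 0, giving p = -5 — point (-5, -3).
  q = 8/3: the earlier basis element becomes p + \tfrac{62}{9} = 0, giving p = -62/9 — point (-62/9, 8/3).

{(-5, -3), (-62/9, 8/3)}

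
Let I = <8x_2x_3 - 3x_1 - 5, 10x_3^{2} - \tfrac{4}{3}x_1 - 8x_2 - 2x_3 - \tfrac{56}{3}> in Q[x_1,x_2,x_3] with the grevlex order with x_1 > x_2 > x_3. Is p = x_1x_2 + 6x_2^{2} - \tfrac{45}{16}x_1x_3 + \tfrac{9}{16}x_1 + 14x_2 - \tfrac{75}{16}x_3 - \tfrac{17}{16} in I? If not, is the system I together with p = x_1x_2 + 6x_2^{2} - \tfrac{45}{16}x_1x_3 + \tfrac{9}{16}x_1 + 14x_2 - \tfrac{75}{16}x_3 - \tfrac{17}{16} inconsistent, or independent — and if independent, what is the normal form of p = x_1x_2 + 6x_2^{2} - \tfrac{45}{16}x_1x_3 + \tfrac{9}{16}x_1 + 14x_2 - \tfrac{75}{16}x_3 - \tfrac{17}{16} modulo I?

First compute the reduced Gröbner basis of I by Buchberger's algorithm.
f_1 = 8x_2x_3 - 3x_1 - 5, LT = x_2x_3.
f_2 = 10x_3^{2} - \tfrac{4}{3}x_1 - 8x_2 - 2x_3 - \tfrac{56}{3}, LT = x_3^{2}.

S(f_1,f_2): lcm = x_2x_3^{2}. S = \tfrac{2}{15}x_1x_2 + \tfrac{4}{5}x_2^{2} - \tfrac{3}{8}x_1x_3 + \tfrac{1}{5}x_2x_3 + \tfrac{28}{15}x_2 - \tfrac{5}{8}x_3.
  leading term x_1x_2: no divisor's leading term divides it; move \tfrac{2}{15}x_1x_2 to the remainder.
  leading term x_2^{2}: no divisor's leading term divides it; move \tfrac{4}{5}x_2^{2} to the remainder.
  leading term x_1x_3: no divisor's leading term divides it; move -\tfrac{3}{8}x_1x_3 to the remainder.
  leading term x_2x_3: subtract (\tfrac{1}{40})·f_1 from \tfrac{1}{5}x_2x_3 + \tfrac{28}{15}x_2 - \tfrac{5}{8}x_3 → \tfrac{3}{40}x_1 + \tfrac{28}{15}x_2 - \tfrac{5}{8}x_3 + \tfrac{1}{8}
  leading term x_1: no divisor's leading term divides it; move \tfrac{3}{40}x_1 to the remainder.
  leading term x_2: no divisor's leading term divides it; move \tfrac{28}{15}x_2 to the remainder.
  leading term x_3: no divisor's leading term divides it; move -\tfrac{5}{8}x_3 to the remainder.
  leading term 1: no divisor's leading term divides it; move \tfrac{1}{8} to the remainder.
  remainder \tfrac{2}{15}x_1x_2 + \tfrac{4}{5}x_2^{2} - \tfrac{3}{8}x_1x_3 + \tfrac{3}{40}x_1 + \tfrac{28}{15}x_2 - \tfrac{5}{8}x_3 + \tfrac{1}{8} ≠ 0; add h_3 = \tfrac{2}{15}x_1x_2 + \tfrac{4}{5}x_2^{2} - \tfrac{3}{8}x_1x_3 + \tfrac{3}{40}x_1 + \tfrac{28}{15}x_2 - \tfrac{5}{8}x_3 + \tfrac{1}{8} to the basis.

S(f_1,h_3): lcm = x_1x_2x_3. S = -6x_2^{2}x_3 + \tfrac{45}{16}x_1x_3^{2} - \tfrac{3}{8}x_1^{2} - \tfrac{9}{16}x_1x_3 - 14x_2x_3 + \tfrac{75}{16}x_3^{2} - \tfrac{5}{8}x_1 - \tfrac{15}{16}x_3.
  leading term x_2^{2}x_3: subtract (-\tfrac{3}{4}x_2)·f_1 from -6x_2^{2}x_3 + \tfrac{45}{16}x_1x_3^{2} - \tfrac{3}{8}x_1^{2} - \tfrac{9}{16}x_1x_3 - 14x_2x_3 + \tfrac{75}{16}x_3^{2} - \tfrac{5}{8}x_1 - \tfrac{15}{16}x_3 → \tfrac{45}{16}x_1x_3^{2} - \tfrac{3}{8}x_1^{2} - \tfrac{9}{4}x_1x_2 - \tfrac{9}{16}x_1x_3 - 14x_2x_3 + \tfrac{75}{16}x_3^{2} - \tfrac{5}{8}x_1 - \tfrac{15}{4}x_2 - \tfrac{15}{16}x_3
  leading term x_1x_3^{2}: subtract (\tfrac{9}{32}x_1)·f_2 from \tfrac{45}{16}x_1x_3^{2} - \tfrac{3}{8}x_1^{2} - \tfrac{9}{4}x_1x_2 - \tfrac{9}{16}x_1x_3 - 14x_2x_3 + \tfrac{75}{16}x_3^{2} - \tfrac{5}{8}x_1 - \tfrac{15}{4}x_2 - \tfrac{15}{16}x_3 → -14x_2x_3 + \tfrac{75}{16}x_3^{2} + \tfrac{37}{8}x_1 - \tfrac{15}{4}x_2 - \tfrac{15}{16}x_3
  leading term x_2x_3: subtract (-\tfrac{7}{4})·f_1 from -14x_2x_3 + \tfrac{75}{16}x_3^{2} + \tfrac{37}{8}x_1 - \tfrac{15}{4}x_2 - \tfrac{15}{16}x_3 → \tfrac{75}{16}x_3^{2} - \tfrac{5}{8}x_1 - \tfrac{15}{4}x_2 - \tfrac{15}{16}x_3 - \tfrac{35}{4}
  leading term x_3^{2}: subtract (\tfrac{15}{32})·f_2 from \tfrac{75}{16}x_3^{2} - \tfrac{5}{8}x_1 - \tfrac{15}{4}x_2 - \tfrac{15}{16}x_3 - \tfrac{35}{4} → 0
  remainder 0.

S(f_2,h_3): leading monomials are coprime, so the S-polynomial reduces to 0 (Buchberger's first criterion).
Every S-polynomial of the final basis reduces to 0, so we have a Gröbner basis.
Inter-reduce: drop elements whose leading term is divisible by another's, tail-reduce, and make monic.
Reduced Gröbner basis: {x_1x_2 + 6x_2^{2} - \tfrac{45}{16}x_1x_3 + \tfrac{9}{16}x_1 + 14x_2 - \tfrac{75}{16}x_3 + \tfrac{15}{16}, x_2x_3 - \tfrac{3}{8}x_1 - \tfrac{5}{8}, x_3^{2} - \tfrac{2}{15}x_1 - \tfrac{4}{5}x_2 - \tfrac{1}{5}x_3 - \tfrac{28}{15}}.
Label its elements g_1 = x_1x_2 + 6x_2^{2} - \tfrac{45}{16}x_1x_3 + \tfrac{9}{16}x_1 + 14x_2 - \tfrac{75}{16}x_3 + \tfrac{15}{16}, g_2 = x_2x_3 - \tfrac{3}{8}x_1 - \tfrac{5}{8}, g_3 = x_3^{2} - \tfrac{2}{15}x_1 - \tfrac{4}{5}x_2 - \tfrac{1}{5}x_3 - \tfrac{28}{15}.

Reduce p = x_1x_2 + 6x_2^{2} - \tfrac{45}{16}x_1x_3 + \tfrac{9}{16}x_1 + 14x_2 - \tfrac{75}{16}x_3 - \tfrac{17}{16} modulo G:
  leading term x_1x_2: subtract (1)·g_1 from x_1x_2 + 6x_2^{2} - \tfrac{45}{16}x_1x_3 + \tfrac{9}{16}x_1 + 14x_2 - \tfrac{75}{16}x_3 - \tfrac{17}{16} → -2
  leading term 1: no divisor's leading term divides it; move -2 to the remainder.
  normal form = -2.
The normal form is nonzero, so p ∉ I. Since p minus its normal form lies in I, I + (p) = I + (r) where r = -2; decide whether this ideal is the whole ring.
Here r = -2 is a nonzero constant, hence a unit: 1 ∈ I + (p), the Gröbner basis of I + (p) is {1}, and the enlarged system has no common solution — adjoining p is inconsistent.

The remainder on division by a Gröbner basis is unique — it is the normal form.

Adjoining x_1x_2 + 6x_2^{2} - \tfrac{45}{16}x_1x_3 + \tfrac{9}{16}x_1 + 14x_2 - \tfrac{75}{16}x_3 - \tfrac{17}{16} makes the ideal the whole ring: the system is inconsistent.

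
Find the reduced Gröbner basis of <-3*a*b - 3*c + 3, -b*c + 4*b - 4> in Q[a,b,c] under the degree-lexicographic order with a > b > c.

f_1 = -3*a*b - 3*c + 3, LT = a*b.
f_2 = -b*c + 4*b - 4, LT = b*c.

S(f_1,f_2): lcm = a*b*c. S = 4*a*b + c**2 - 4*a - c.
  leading term a*b: subtract (-4/3)·f_1 from 4*a*b + c**2 - 4*a - c → c**2 - 4*a - 5*c + 4
  leading term c**2: no divisor's leading term divides it; move c**2 to the remainder.
  leading term a: no divisor's leading term divides it; move -4*a to the remainder.
  leading term c: no divisor's leading term divides it; move -5*c to the remainder.
  leading term 1: no divisor's leading term divides it; move 4 to the remainder.
  remainder c**2 - 4*a - 5*c + 4 ≠ 0; add g_3 = c**2 - 4*a - 5*c + 4 to the basis.

The other S-polynomials (S(f_1,g_3), S(f_2,g_3)) all reduce to 0 modulo the current basis, so we have a Gröbner basis.

G = {a*b + c - 1, b*c - 4*b + 4, c**2 - 4*a - 5*c + 4}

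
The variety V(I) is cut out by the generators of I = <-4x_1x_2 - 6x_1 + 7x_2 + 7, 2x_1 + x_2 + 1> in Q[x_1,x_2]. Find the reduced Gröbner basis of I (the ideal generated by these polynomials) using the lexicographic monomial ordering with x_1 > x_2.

This is the nonlinear analogue of row-reducing a linear system.

f_1 = -4x_1x_2 - 6x_1 + 7x_2 + 7, LT = x_1x_2.
f_2 = 2x_1 + x_2 + 1, LT = x_1.

S(f_1,f_2): lcm = x_1x_2. S = 3/2x_1 - 1/2x_2^2 - 9/4x_2 - 7/4.
  leading term x_1: subtract (3/4)·f_2 from 3/2x_1 - 1/2x_2^2 - 9/4x_2 - 7/4 → -1/2x_2^2 - 3x_2 - 5/2
  leading term x_2^2: no divisor's leading term divides it; move -1/2x_2^2 to the remainder.
  leading term x_2: no divisor's leading term divides it; move -3x_2 to the remainder.
  leading term 1: no divisor's leading term divides it; move -5/2 to the remainder.
  remainder -1/2x_2^2 - 3x_2 - 5/2 ≠ 0; add g_3 = -1/2x_2^2 - 3x_2 - 5/2 to the basis.

S(f_1,g_3): lcm = x_1x_2^2. S = -9/2x_1x_2 - 5x_1 - 7/4x_2^2 - 7/4x_2.
  leading term x_1x_2: subtract (9/8)·f_1 from -9/2x_1x_2 - 5x_1 - 7/4x_2^2 - 7/4x_2 → 7/4x_1 - 7/4x_2^2 - 77/8x_2 - 63/8
  leading term x_1: subtract (7/8)·f_2 from 7/4x_1 - 7/4x_2^2 - 77/8x_2 - 63/8 → -7/4x_2^2 - 21/2x_2 - 35/4
  leading term x_2^2: subtract (7/2)·g_3 from -7/4x_2^2 - 21/2x_2 - 35/4 → 0
  remainder 0.

S(f_2,g_3): leading monomials are coprime, so the S-polynomial reduces to 0 (Buchberger's first criterion).
Every S-polynomial of the final basis reduces to 0, so we have a Gröbner basis.
Inter-reduce: drop elements whose leading term is divisible by another's, tail-reduce, and make monic.

G = {x_1 + 1/2x_2 + 1/2, x_2^2 + 6x_2 + 5}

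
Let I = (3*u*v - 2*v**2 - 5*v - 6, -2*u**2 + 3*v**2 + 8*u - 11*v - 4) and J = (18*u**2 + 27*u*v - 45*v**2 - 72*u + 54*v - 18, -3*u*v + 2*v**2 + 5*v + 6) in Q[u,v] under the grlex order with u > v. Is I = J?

Yes, the ideals are equal.

Since reduced Gröbner bases are canonical representatives of ideals under a given ordering, it suffices to compute and compare them.
Buchberger on the first generating set:
f_1 = 3*u*v - 2*v**2 - 5*v - 6, LT = u*v.
f_2 = -2*u**2 + 3*v**2 + 8*u - 11*v - 4, LT = u**2.

S(f_1,f_2): lcm = u**2*v. S = -2/3*u*v**2 + 3/2*v**3 + 7/3*u*v - 11/2*v**2 - 2*u - 2*v.
  leading term u*v**2: subtract (-2/9*v)·f_1 from -2/3*u*v**2 + 3/2*v**3 + 7/3*u*v - 11/2*v**2 - 2*u - 2*v → 19/18*v**3 + 7/3*u*v - 119/18*v**2 - 2*u - 10/3*v
  leading term v**3: no divisor's leading term divides it; move 19/18*v**3 to the remainder.
  leading term u*v: subtract (7/9)·f_1 from 7/3*u*v - 119/18*v**2 - 2*u - 10/3*v → -91/18*v**2 - 2*u + 5/9*v + 14/3
  leading term v**2: no divisor's leading term divides it; move -91/18*v**2 to the remainder.
  leading term u: no divisor's leading term divides it; move -2*u to the remainder.
  leading term v: no divisor's leading term divides it; move 5/9*v to the remainder.
  leading term 1: no divisor's leading term divides it; move 14/3 to the remainder.
  remainder 19/18*v**3 - 91/18*v**2 - 2*u + 5/9*v + 14/3 ≠ 0; add g_3 = 19/18*v**3 - 91/18*v**2 - 2*u + 5/9*v + 14/3 to the basis.

S(f_1,g_3): lcm = u*v**3. S = -2/3*v**4 + 91/19*u*v**2 - 5/3*v**3 + 36/19*u**2 - 10/19*u*v - 2*v**2 - 84/19*u.
  leading term v**4: subtract (-12/19*v)·g_3 from -2/3*v**4 + 91/19*u*v**2 - 5/3*v**3 + 36/19*u**2 - 10/19*u*v - 2*v**2 - 84/19*u → 91/19*u*v**2 - 277/57*v**3 + 36/19*u**2 - 34/19*u*v - 94/57*v**2 - 84/19*u + 56/19*v
  leading term u*v**2: subtract (91/57*v)·f_1 from 91/19*u*v**2 - 277/57*v**3 + 36/19*u**2 - 34/19*u*v - 94/57*v**2 - 84/19*u + 56/19*v → -5/3*v**3 + 36/19*u**2 - 34/19*u*v + 19/3*v**2 - 84/19*u + 238/19*v
  leading term v**3: subtract (-30/19)·g_3 from -5/3*v**3 + 36/19*u**2 - 34/19*u*v + 19/3*v**2 - 84/19*u + 238/19*v → 36/19*u**2 - 34/19*u*v - 94/57*v**2 - 144/19*u + 764/57*v + 140/19
  leading term u**2: subtract (-18/19)·f_2 from 36/19*u**2 - 34/19*u*v - 94/57*v**2 - 144/19*u + 764/57*v + 140/19 → -34/19*u*v + 68/57*v**2 + 170/57*v + 68/19
  leading term u*v: subtract (-34/57)·f_1 from -34/19*u*v + 68/57*v**2 + 170/57*v + 68/19 → 0
  remainder 0.

S(f_2,g_3): leading monomials are coprime, so the S-polynomial reduces to 0 (Buchberger's first criterion).
Every S-polynomial of the final basis reduces to 0, so we have a Gröbner basis.
Inter-reduce: drop elements whose leading term is divisible by another's, tail-reduce, and make monic.
Reduced Gröbner basis: {v**3 - 91/19*v**2 - 36/19*u + 10/19*v + 84/19, u**2 - 3/2*v**2 - 4*u + 11/2*v + 2, u*v - 2/3*v**2 - 5/3*v - 2}.

Buchberger on the second generating set:
h_1 = 18*u**2 + 27*u*v - 45*v**2 - 72*u + 54*v - 18, LT = u**2.
h_2 = -3*u*v + 2*v**2 + 5*v + 6, LT = u*v.

S(h_1,h_2): lcm = u**2*v. S = 13/6*u*v**2 - 5/2*v**3 - 7/3*u*v + 3*v**2 + 2*u - v.
  leading term u*v**2: subtract (-13/18*v)·h_2 from 13/6*u*v**2 - 5/2*v**3 - 7/3*u*v + 3*v**2 + 2*u - v → -19/18*v**3 - 7/3*u*v + 119/18*v**2 + 2*u + 10/3*v
  leading term v**3: no divisor's leading term divides it; move -19/18*v**3 to the remainder.
  leading term u*v: subtract (7/9)·h_2 from -7/3*u*v + 119/18*v**2 + 2*u + 10/3*v → 91/18*v**2 + 2*u - 5/9*v - 14/3
  leading term v**2: no divisor's leading term divides it; move 91/18*v**2 to the remainder.
  leading term u: no divisor's leading term divides it; move 2*u to the remainder.
  leading term v: no divisor's leading term divides it; move -5/9*v to the remainder.
  leading term 1: no divisor's leading term divides it; move -14/3 to the remainder.
  remainder -19/18*v**3 + 91/18*v**2 + 2*u - 5/9*v - 14/3 ≠ 0; add k_3 = -19/18*v**3 + 91/18*v**2 + 2*u - 5/9*v - 14/3 to the basis.

S(h_1,k_3): leading monomials are coprime, so the S-polynomial reduces to 0 (Buchberger's first criterion).
S(h_2,k_3): lcm = u*v**3. S = -2/3*v**4 + 91/19*u*v**2 - 5/3*v**3 + 36/19*u**2 - 10/19*u*v - 2*v**2 - 84/19*u.
  leading term v**4: subtract (12/19*v)·k_3 from -2/3*v**4 + 91/19*u*v**2 - 5/3*v**3 + 36/19*u**2 - 10/19*u*v - 2*v**2 - 84/19*u → 91/19*u*v**2 - 277/57*v**3 + 36/19*u**2 - 34/19*u*v - 94/57*v**2 - 84/19*u + 56/19*v
  leading term u*v**2: subtract (-91/57*v)·h_2 from 91/19*u*v**2 - 277/57*v**3 + 36/19*u**2 - 34/19*u*v - 94/57*v**2 - 84/19*u + 56/19*v → -5/3*v**3 + 36/19*u**2 - 34/19*u*v + 19/3*v**2 - 84/19*u + 238/19*v
  leading term v**3: subtract (30/19)·k_3 from -5/3*v**3 + 36/19*u**2 - 34/19*u*v + 19/3*v**2 - 84/19*u + 238/19*v → 36/19*u**2 - 34/19*u*v - 94/57*v**2 - 144/19*u + 764/57*v + 140/19
  leading term u**2: subtract (2/19)·h_1 from 36/19*u**2 - 34/19*u*v - 94/57*v**2 - 144/19*u + 764/57*v + 140/19 → -88/19*u*v + 176/57*v**2 + 440/57*v + 176/19
  leading term u*v: subtract (88/57)·h_2 from -88/19*u*v + 176/57*v**2 + 440/57*v + 176/19 → 0
  remainder 0.

Every S-polynomial of the final basis reduces to 0, so we have a Gröbner basis.
Inter-reduce: drop elements whose leading term is divisible by another's, tail-reduce, and make monic.
Reduced Gröbner basis: {v**3 - 91/19*v**2 - 36/19*u + 10/19*v + 84/19, u**2 - 3/2*v**2 - 4*u + 11/2*v + 2, u*v - 2/3*v**2 - 5/3*v - 2}.

The two bases agree; hence the ideals are identical.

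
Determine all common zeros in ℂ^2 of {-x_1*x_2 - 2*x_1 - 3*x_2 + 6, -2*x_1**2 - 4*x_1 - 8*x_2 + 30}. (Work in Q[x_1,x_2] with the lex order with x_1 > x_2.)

Compute a lex Gröbner basis by Buchberger's algorithm.
f_1 = -x_1*x_2 - 2*x_1 - 3*x_2 + 6, LT = x_1*x_2.
f_2 = -2*x_1**2 - 4*x_1 - 8*x_2 + 30, LT = x_1**2.

S(f_1,f_2): lcm = x_1**2*x_2. S = 2*x_1**2 + x_1*x_2 - 6*x_1 - 4*x_2**2 + 15*x_2.
  reduce S modulo (f_1, f_2):
  remainder -12*x_1 - 4*x_2**2 + 4*x_2 + 36 ≠ 0; add h_3 = -12*x_1 - 4*x_2**2 + 4*x_2 + 36 to the basis.

S(f_1,h_3): lcm = x_1*x_2. S = 2*x_1 - 1/3*x_2**3 + 1/3*x_2**2 + 6*x_2 - 6.
  reduce S modulo (f_1, f_2, h_3):
  remainder -1/3*x_2**3 - 1/3*x_2**2 + 20/3*x_2 ≠ 0; add h_4 = -1/3*x_2**3 - 1/3*x_2**2 + 20/3*x_2 to the basis.

The other S-polynomials (S(f_2,h_3), S(f_1,h_4), S(f_2,h_4), S(h_3,h_4)) all reduce to 0 modulo the current basis, so we have a Gröbner basis.
Inter-reduce: drop elements whose leading term is divisible by another's, tail-reduce, and make monic.
Reduced Gröbner basis: {x_1 + 1/3*x_2**2 - 1/3*x_2 - 3, x_2**3 + x_2**2 - 20*x_2}.

A lex Gröbner basis eliminates variables successively. Here x_2**3 + x_2**2 - 20*x_2 depends only on x_2, with roots {-5, 0, 4}; lifting each root through the earlier basis elements recovers the full solutions.
  x_2 = -5: the earlier basis element becomes x_1 + 7 = 0, giving x_1 = -7 — point (-7, -5).
  x_2 = 0: the earlier basis element becomes x_1 - 3 = 0, giving x_1 = 3 — point (3, 0).
  x_2 = 4: the earlier basis element becomes x_1 + 1 = 0, giving x_1 = -1 — point (-1, 4).
A lex Gröbner basis triangularizes the system, enabling back-substitution.

{(-7, -5), (3, 0), (-1, 4)}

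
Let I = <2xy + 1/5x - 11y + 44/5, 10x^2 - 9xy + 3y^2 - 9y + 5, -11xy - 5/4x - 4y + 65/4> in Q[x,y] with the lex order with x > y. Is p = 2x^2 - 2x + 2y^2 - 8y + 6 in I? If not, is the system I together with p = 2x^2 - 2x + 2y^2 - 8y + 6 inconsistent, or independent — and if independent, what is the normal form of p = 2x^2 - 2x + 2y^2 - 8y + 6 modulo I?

First compute the reduced Gröbner basis of I by Buchberger's algorithm.
f_1 = 2xy + 1/5x - 11y + 44/5, LT = xy.
f_2 = 10x^2 - 9xy + 3y^2 - 9y + 5, LT = x^2.
f_3 = -11xy - 5/4x - 4y + 65/4, LT = xy.

S(f_1,f_2): lcm = x^2y. S = 1/10x^2 + 9/10xy^2 - 11/2xy + 22/5x - 3/10y^3 + 9/10y^2 - 1/2y.
  leading term x^2: subtract (1/100)·f_2 from 1/10x^2 + 9/10xy^2 - 11/2xy + 22/5x - 3/10y^3 + 9/10y^2 - 1/2y → 9/10xy^2 - 541/100xy + 22/5x - 3/10y^3 + 87/100y^2 - 41/100y - 1/20
  leading term xy^2: subtract (9/20y)·f_1 from 9/10xy^2 - 541/100xy + 22/5x - 3/10y^3 + 87/100y^2 - 41/100y - 1/20 → -11/2xy + 22/5x - 3/10y^3 + 291/50y^2 - 437/100y - 1/20
  leading term xy: subtract (-11/4)·f_1 from -11/2xy + 22/5x - 3/10y^3 + 291/50y^2 - 437/100y - 1/20 → 99/20x - 3/10y^3 + 291/50y^2 - 1731/50y + 483/20
  leading term x: no divisor's leading term divides it; move 99/20x to the remainder.
  leading term y^3: no divisor's leading term divides it; move -3/10y^3 to the remainder.
  leading term y^2: no divisor's leading term divides it; move 291/50y^2 to the remainder.
  leading term y: no divisor's leading term divides it; move -1731/50y to the remainder.
  leading term 1: no divisor's leading term divides it; move 483/20 to the remainder.
  remainder 99/20x - 3/10y^3 + 291/50y^2 - 1731/50y + 483/20 ≠ 0; add h_4 = 99/20x - 3/10y^3 + 291/50y^2 - 1731/50y + 483/20 to the basis.

S(f_1,f_3): lcm = xy. S = -3/220x - 129/22y + 1293/220.
  leading term x: subtract (-1/363)·h_4 from -3/220x - 129/22y + 1293/220 → -1/1210y^3 + 97/6050y^2 - 18026/3025y + 3596/605
  leading term y^3: no divisor's leading term divides it; move -1/1210y^3 to the remainder.
  leading term y^2: no divisor's leading term divides it; move 97/6050y^2 to the remainder.
  leading term y: no divisor's leading term divides it; move -18026/3025y to the remainder.
  leading term 1: no divisor's leading term divides it; move 3596/605 to the remainder.
  remainder -1/1210y^3 + 97/6050y^2 - 18026/3025y + 3596/605 ≠ 0; add h_5 = -1/1210y^3 + 97/6050y^2 - 18026/3025y + 3596/605 to the basis.

S(f_2,f_3): lcm = x^2y. S = -5/44x^2 - 9/10xy^2 - 4/11xy + 65/44x + 3/10y^3 - 9/10y^2 + 1/2y.
  leading term x^2: subtract (-1/88)·f_2 from -5/44x^2 - 9/10xy^2 - 4/11xy + 65/44x + 3/10y^3 - 9/10y^2 + 1/2y → -9/10xy^2 - 41/88xy + 65/44x + 3/10y^3 - 381/440y^2 + 35/88y + 5/88
  leading term xy^2: subtract (-9/20y)·f_1 from -9/10xy^2 - 41/88xy + 65/44x + 3/10y^3 - 381/440y^2 + 35/88y + 5/88 → -827/2200xy + 65/44x + 3/10y^3 - 2559/440y^2 + 9587/2200y + 5/88
  leading term xy: subtract (-827/4400)·f_1 from -827/2200xy + 65/44x + 3/10y^3 - 2559/440y^2 + 9587/2200y + 5/88 → 33327/22000x + 3/10y^3 - 2559/440y^2 + 10077/4400y + 18819/11000
  leading term x: subtract (3703/12100)·h_4 from 33327/22000x + 3/10y^3 - 2559/440y^2 + 10077/4400y + 18819/11000 → 47409/121000y^3 - 2298099/302500y^2 + 15590961/1210000y - 1374531/242000
  leading term y^3: subtract (-47409/100)·h_5 from 47409/121000y^3 - 2298099/302500y^2 + 15590961/1210000y - 1374531/242000 → 9/2200y^2 - 12373773/4400y + 2474751/880
  leading term y^2: no divisor's leading term divides it; move 9/2200y^2 to the remainder.
  leading term y: no divisor's leading term divides it; move -12373773/4400y to the remainder.
  leading term 1: no divisor's leading term divides it; move 2474751/880 to the remainder.
  remainder 9/2200y^2 - 12373773/4400y + 2474751/880 ≠ 0; add h_6 = 9/2200y^2 - 12373773/4400y + 2474751/880 to the basis.

S(f_1,h_4): lcm = xy. S = 1/10x + 2/33y^4 - 194/165y^3 + 1154/165y^2 - 685/66y + 22/5.
  leading term x: subtract (2/99)·h_4 from 1/10x + 2/33y^4 - 194/165y^3 + 1154/165y^2 - 685/66y + 22/5 → 2/33y^4 - 193/165y^3 + 1891/275y^2 - 15971/1650y + 1291/330
  leading term y^4: subtract (-220/3y)·h_5 from 2/33y^4 - 193/165y^3 + 1891/275y^2 - 15971/1650y + 1291/330 → 1/165y^3 - 354847/825y^2 + 703229/1650y + 1291/330
  leading term y^3: subtract (-22/3)·h_5 from 1/165y^3 - 354847/825y^2 + 703229/1650y + 1291/330 → -430y^2 + 765/2y + 95/2
  leading term y^2: subtract (-946000/9)·h_6 from -430y^2 + 765/2y + 95/2 → -1773571835/6y + 1773571835/6
  leading term y: no divisor's leading term divides it; move -1773571835/6y to the remainder.
  leading term 1: no divisor's leading term divides it; move 1773571835/6 to the remainder.
  remainder -1773571835/6y + 1773571835/6 ≠ 0; add h_7 = -1773571835/6y + 1773571835/6 to the basis.

The other S-polynomials (S(f_2,h_4), S(f_3,h_4), S(f_1,h_5), S(f_2,h_5), S(f_3,h_5), S(h_4,h_5), S(f_1,h_6), S(f_2,h_6), S(f_3,h_6), S(h_4,h_6), S(h_5,h_6), S(f_1,h_7), S(f_2,h_7), S(f_3,h_7), S(h_4,h_7), S(h_5,h_7), S(h_6,h_7)) all reduce to 0 modulo the current basis, so we have a Gröbner basis.
Inter-reduce: drop elements whose leading term is divisible by another's, tail-reduce, and make monic.
Reduced Gröbner basis: {x - 1, y - 1}.
Label its elements g_1 = x - 1, g_2 = y - 1.

Reduce p = 2x^2 - 2x + 2y^2 - 8y + 6 modulo G:
  leading term x^2: subtract (2x)·g_1 from 2x^2 - 2x + 2y^2 - 8y + 6 → 2y^2 - 8y + 6
  leading term y^2: subtract (2y)·g_2 from 2y^2 - 8y + 6 → -6y + 6
  leading term y: subtract (-6)·g_2 from -6y + 6 → 0
  normal form = 0.
Since the normal form is 0, p ∈ I.

2x^2 - 2x + 2y^2 - 8y + 6 lies in I (it reduces to 0).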